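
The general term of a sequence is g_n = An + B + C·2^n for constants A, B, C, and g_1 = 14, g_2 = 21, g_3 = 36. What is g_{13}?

Plug in n = 1, 2, 3: A + B + 2C = 14; 2A + B + 4C = 21; 3A + B + 8C = 36.
Subtracting the first from the second: A + 2C = 7.
Subtracting the second from the third: A + 4C = 15.
Solving: C = 4, A = -1, then B = 7.
Therefore g_{13} = -13 + 7 + 4·8192 = 32762.

32762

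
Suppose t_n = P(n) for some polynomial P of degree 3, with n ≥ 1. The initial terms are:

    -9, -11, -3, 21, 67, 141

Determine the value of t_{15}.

1st diffs: -2, 8, 24, 46, 74.
2nd diffs: 10, 16, 22, 28.
3rd diffs: 6, 6, 6 (constant).
Newton forward-difference form: t_n = -9 + (-2)·C(n-1,1) + 10·C(n-1,2) + 6·C(n-1,3).
At n = 15: n-1 = 14, so t_{15} = -9 - 28 + 910 + 2184 = 3057.

3057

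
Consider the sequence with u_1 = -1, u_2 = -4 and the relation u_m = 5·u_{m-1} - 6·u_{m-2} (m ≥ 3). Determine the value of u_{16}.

Iterate the recurrence:
u_3 = -14;  u_4 = -46;  u_5 = -146;  …;  u_{13} = -1058786;  u_{14} = -3180454;  u_{15} = -9549554;  u_{16} = -28665046.
(Characteristic roots are 3 and 2.)

-28665046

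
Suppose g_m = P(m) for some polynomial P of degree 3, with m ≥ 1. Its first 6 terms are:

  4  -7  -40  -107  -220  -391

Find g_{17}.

1st diffs: -11, -33, -67, -113, -171.
2nd diffs: -22, -34, -46, -58.
3rd diffs: -12, -12, -12 (constant).
Newton forward-difference form: g_m = 4 + (-11)·C(m-1,1) + (-22)·C(m-1,2) + (-12)·C(m-1,3).
At m = 17: m-1 = 16, so g_{17} = 4 - 176 - 2640 - 6720 = -9532.

-9532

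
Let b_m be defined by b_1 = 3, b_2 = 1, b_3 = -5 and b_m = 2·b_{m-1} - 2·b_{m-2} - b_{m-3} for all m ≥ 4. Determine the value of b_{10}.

41

Step forward from the initial values:
b_4 = -15; b_5 = -21; b_6 = -7; b_7 = 43; b_8 = 121; b_9 = 163; b_{10} = 41.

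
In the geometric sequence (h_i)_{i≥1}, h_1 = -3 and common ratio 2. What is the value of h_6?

-96

h_i = (-3)·2^(i-1).
h_6 = (-3)·2^5 = -96.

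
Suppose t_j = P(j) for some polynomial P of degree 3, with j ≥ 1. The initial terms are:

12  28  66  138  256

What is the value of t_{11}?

2602

1st diffs: 16, 38, 72, 118.
2nd diffs: 22, 34, 46.
3rd diffs: 12, 12 (constant).
Newton forward-difference form: t_j = 12 + 16·C(j-1,1) + 22·C(j-1,2) + 12·C(j-1,3).
At j = 11: j-1 = 10, so t_{11} = 12 + 160 + 990 + 1440 = 2602.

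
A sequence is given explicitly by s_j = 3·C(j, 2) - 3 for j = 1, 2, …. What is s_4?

15

C(4, 2) = 6, so s_4 = 15.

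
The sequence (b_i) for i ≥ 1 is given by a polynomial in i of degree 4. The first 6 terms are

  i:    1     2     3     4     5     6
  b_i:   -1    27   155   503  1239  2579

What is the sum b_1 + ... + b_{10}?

50546

1st diffs: 28, 128, 348, 736, 1340.
2nd diffs: 100, 220, 388, 604.
3rd diffs: 120, 168, 216.
4th diffs: 48, 48 (constant).
Newton forward-difference form: b_i = -1 + 28·C(i-1,1) + 100·C(i-1,2) + 120·C(i-1,3) + 48·C(i-1,4).
Continuing: 4787, 8175, 13103, 19979.
Summing i = 1..10 (10 terms) gives 50546.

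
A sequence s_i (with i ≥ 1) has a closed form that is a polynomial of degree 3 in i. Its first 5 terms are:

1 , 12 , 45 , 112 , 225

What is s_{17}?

9537

1st diffs: 11, 33, 67, 113.
2nd diffs: 22, 34, 46.
3rd diffs: 12, 12 (constant).
So s_i = 2i^3 - i^2.
Evaluating at i = 17 gives s_{17} = 9537.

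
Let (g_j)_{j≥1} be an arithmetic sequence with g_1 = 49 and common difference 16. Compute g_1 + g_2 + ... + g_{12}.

g_j = 49 + (j - 1)·16.
g_{12} = 225; S = 12·(49 + 225)/2 = 1644.

1644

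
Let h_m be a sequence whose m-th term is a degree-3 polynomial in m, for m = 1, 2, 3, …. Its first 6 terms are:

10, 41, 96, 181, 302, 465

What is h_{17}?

1st diffs: 31, 55, 85, 121, 163.
2nd diffs: 24, 30, 36, 42.
3rd diffs: 6, 6, 6 (constant).
So h_m = m^3 + 6m^2 + 6m - 3.
Evaluating at m = 17 gives h_{17} = 6746.

6746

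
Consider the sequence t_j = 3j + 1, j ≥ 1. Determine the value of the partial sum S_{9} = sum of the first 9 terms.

Over j = 1..9: Σj = 45.
Total = (3)·45 + (1)·9 = 144.

144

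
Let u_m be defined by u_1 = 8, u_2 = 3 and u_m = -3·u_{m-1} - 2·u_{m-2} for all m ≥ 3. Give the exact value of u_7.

Compute successive terms:
u_3 = -25;  u_4 = 69;  u_5 = -157;  u_6 = 333;  u_7 = -685.
(Characteristic roots are -1 and -2.)

-685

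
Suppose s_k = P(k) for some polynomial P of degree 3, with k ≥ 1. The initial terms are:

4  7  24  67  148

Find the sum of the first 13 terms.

1st diffs: 3, 17, 43, 81.
2nd diffs: 14, 26, 38.
3rd diffs: 12, 12 (constant).
Newton forward-difference form: s_k = 4 + 3·C(k-1,1) + 14·C(k-1,2) + 12·C(k-1,3).
Continuing: …, 279, 472, 739, 1092, …, s_{13} = 3604.
Summing k = 1..13 (13 terms) gives 12870.

12870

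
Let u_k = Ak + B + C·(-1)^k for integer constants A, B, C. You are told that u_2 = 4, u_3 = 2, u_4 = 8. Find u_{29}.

At k = 2, 3, 4: 2A + B + C = 4; 3A + B - C = 2; 4A + B + C = 8.
Subtracting the first from the second: A - 2C = -2.
Subtracting the second from the third: A + 2C = 6.
Solving: C = 2, A = 2, then B = -2.
Hence u_{29} = 2·29 + (-2) + 2·(-1) = 54.

54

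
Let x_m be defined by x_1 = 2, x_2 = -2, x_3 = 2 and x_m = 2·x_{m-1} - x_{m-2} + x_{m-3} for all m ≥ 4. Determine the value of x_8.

Applying the relation repeatedly:
x_4 = 8; x_5 = 12; x_6 = 18; x_7 = 32; x_8 = 58.

58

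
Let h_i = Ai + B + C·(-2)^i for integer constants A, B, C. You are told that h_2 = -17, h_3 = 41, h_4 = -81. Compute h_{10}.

The three given values yield: 2A + B + 4C = -17; 3A + B - 8C = 41; 4A + B + 16C = -81.
Subtracting the first from the second: A - 12C = 58.
Subtracting the second from the third: A + 24C = -122.
Solving: C = -5, A = -2, then B = 7.
Hence h_{10} = -2·10 + 7 + (-5)·1024 = -5133.

-5133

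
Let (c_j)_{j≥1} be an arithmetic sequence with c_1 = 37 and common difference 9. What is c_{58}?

c_j = 37 + (j - 1)·9.
c_{58} = 37 + 57·9 = 550.

550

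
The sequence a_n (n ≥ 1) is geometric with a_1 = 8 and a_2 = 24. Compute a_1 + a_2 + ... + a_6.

2912

Common ratio r = 3.
a_n = 8·3^(n-1).
S = 8·(3^6 - 1)/(3 - 1) = 8·(729 - 1)/(2) = 2912.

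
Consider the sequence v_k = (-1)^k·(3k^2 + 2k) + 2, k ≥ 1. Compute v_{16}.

802

(-1)^16 = 1; 3k^2 + 2k at k=16 is 800; so v_{16} = 802.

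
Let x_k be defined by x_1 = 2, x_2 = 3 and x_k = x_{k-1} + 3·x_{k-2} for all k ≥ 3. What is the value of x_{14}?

79587

Step forward from the initial values:
x_3 = 9, x_4 = 18, x_5 = 45, …, x_{11} = 6525, x_{12} = 15003, x_{13} = 34578, x_{14} = 79587.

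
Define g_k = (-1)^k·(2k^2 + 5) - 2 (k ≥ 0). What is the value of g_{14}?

395

(-1)^14 = 1; 2k^2 + 5 at k=14 is 397; so g_{14} = 395.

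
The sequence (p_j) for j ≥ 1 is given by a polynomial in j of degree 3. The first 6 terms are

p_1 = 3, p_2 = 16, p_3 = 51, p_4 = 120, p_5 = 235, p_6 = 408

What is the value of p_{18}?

1st diffs: 13, 35, 69, 115, 173.
2nd diffs: 22, 34, 46, 58.
3rd diffs: 12, 12, 12 (constant).
Newton forward-difference form: p_j = 3 + 13·C(j-1,1) + 22·C(j-1,2) + 12·C(j-1,3).
At j = 18: j-1 = 17, so p_{18} = 3 + 221 + 2992 + 8160 = 11376.

11376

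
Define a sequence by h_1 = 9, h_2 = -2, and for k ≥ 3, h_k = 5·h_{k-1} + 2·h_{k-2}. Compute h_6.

Iterate the recurrence:
h_3 = 8, h_4 = 36, h_5 = 196, h_6 = 1052.

1052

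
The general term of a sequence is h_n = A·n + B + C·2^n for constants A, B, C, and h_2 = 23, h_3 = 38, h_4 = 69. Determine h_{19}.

The three given values yield: 2A + B + 4C = 23; 3A + B + 8C = 38; 4A + B + 16C = 69.
Subtracting the first from the second: A + 4C = 15.
Subtracting the second from the third: A + 8C = 31.
Solving: C = 4, A = -1, then B = 9.
Hence h_{19} = -1·19 + 9 + 4·524288 = 2097142.

2097142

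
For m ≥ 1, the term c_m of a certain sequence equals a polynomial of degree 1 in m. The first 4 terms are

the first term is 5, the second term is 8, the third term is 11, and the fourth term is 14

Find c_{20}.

62

1st diffs: 3, 3, 3 (constant).
So c_m = 3m + 2.
Evaluating at m = 20 gives c_{20} = 62.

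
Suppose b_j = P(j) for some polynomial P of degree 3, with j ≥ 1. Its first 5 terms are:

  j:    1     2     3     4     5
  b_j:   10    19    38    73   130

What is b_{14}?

2623

1st diffs: 9, 19, 35, 57.
2nd diffs: 10, 16, 22.
3rd diffs: 6, 6 (constant).
So b_j = j^3 - j^2 + 5j + 5.
Evaluating at j = 14 gives b_{14} = 2623.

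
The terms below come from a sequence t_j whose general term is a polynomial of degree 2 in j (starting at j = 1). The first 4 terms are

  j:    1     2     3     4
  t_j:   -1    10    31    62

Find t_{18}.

1st diffs: 11, 21, 31.
2nd diffs: 10, 10 (constant).
Newton forward-difference form: t_j = -1 + 11·C(j-1,1) + 10·C(j-1,2).
At j = 18: j-1 = 17, so t_{18} = -1 + 187 + 1360 = 1546.

1546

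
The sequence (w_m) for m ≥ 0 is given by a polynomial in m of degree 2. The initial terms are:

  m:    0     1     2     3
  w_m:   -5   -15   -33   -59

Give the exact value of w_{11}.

1st diffs: -10, -18, -26.
2nd diffs: -8, -8 (constant).
Newton forward-difference form: w_m = -5 + (-10)·C(m,1) + (-8)·C(m,2).
At m = 11: m = 11, so w_{11} = -5 - 110 - 440 = -555.

-555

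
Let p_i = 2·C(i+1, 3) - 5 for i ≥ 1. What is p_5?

C(6, 3) = 20, so p_5 = 35.

35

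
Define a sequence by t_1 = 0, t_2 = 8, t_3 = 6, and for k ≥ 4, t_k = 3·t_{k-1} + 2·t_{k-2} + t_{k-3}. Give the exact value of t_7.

1598

Iterate the recurrence:
t_4 = 34;  t_5 = 122;  t_6 = 440;  t_7 = 1598.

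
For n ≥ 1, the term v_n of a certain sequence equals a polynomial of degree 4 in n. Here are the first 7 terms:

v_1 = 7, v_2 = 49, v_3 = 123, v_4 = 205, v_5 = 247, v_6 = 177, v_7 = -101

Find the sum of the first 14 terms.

-56504

1st diffs: 42, 74, 82, 42, -70, -278.
2nd diffs: 32, 8, -40, -112, -208.
3rd diffs: -24, -48, -72, -96.
4th diffs: -24, -24, -24 (constant).
Newton forward-difference form: v_n = 7 + 42·C(n-1,1) + 32·C(n-1,2) + (-24)·C(n-1,3) + (-24)·C(n-1,4).
Continuing: …, -707, -1785, -3503, -6053, …, v_{14} = -20975.
Summing n = 1..14 (14 terms) gives -56504.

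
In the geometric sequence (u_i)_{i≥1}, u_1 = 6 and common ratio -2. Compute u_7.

384

u_i = 6·(-2)^(i-1).
u_7 = 6·(-2)^6 = 384.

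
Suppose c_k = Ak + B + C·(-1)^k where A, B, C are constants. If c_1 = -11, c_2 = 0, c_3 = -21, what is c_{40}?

Plug in k = 1, 2, 3: A + B - C = -11; 2A + B + C = 0; 3A + B - C = -21.
Subtracting the first from the second: A + 2C = 11.
Subtracting the second from the third: A - 2C = -21.
Solving: C = 8, A = -5, then B = 2.
Hence c_{40} = -5·40 + 2 + 8·1 = -190.

-190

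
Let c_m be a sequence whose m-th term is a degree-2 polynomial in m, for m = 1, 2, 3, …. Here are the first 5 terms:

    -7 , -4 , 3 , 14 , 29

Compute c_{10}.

164

1st diffs: 3, 7, 11, 15.
2nd diffs: 4, 4, 4 (constant).
Newton forward-difference form: c_m = -7 + 3·C(m-1,1) + 4·C(m-1,2).
At m = 10: m-1 = 9, so c_{10} = -7 + 27 + 144 = 164.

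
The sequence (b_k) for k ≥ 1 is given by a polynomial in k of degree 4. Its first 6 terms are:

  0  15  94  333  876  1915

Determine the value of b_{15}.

1st diffs: 15, 79, 239, 543, 1039.
2nd diffs: 64, 160, 304, 496.
3rd diffs: 96, 144, 192.
4th diffs: 48, 48 (constant).
Newton forward-difference form: b_k = 15·C(k-1,1) + 64·C(k-1,2) + 96·C(k-1,3) + 48·C(k-1,4).
At k = 15: k-1 = 14, so b_{15} = 210 + 5824 + 34944 + 48048 = 89026.

89026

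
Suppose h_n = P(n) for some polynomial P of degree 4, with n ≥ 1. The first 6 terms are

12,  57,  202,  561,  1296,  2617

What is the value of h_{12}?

40657

1st diffs: 45, 145, 359, 735, 1321.
2nd diffs: 100, 214, 376, 586.
3rd diffs: 114, 162, 210.
4th diffs: 48, 48 (constant).
Newton forward-difference form: h_n = 12 + 45·C(n-1,1) + 100·C(n-1,2) + 114·C(n-1,3) + 48·C(n-1,4).
At n = 12: n-1 = 11, so h_{12} = 12 + 495 + 5500 + 18810 + 15840 = 40657.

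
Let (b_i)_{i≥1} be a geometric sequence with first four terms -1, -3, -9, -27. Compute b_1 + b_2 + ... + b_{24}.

-141214768240

Common ratio r = 3.
b_i = (-1)·3^(i-1).
S = (-1)·(3^24 - 1)/(3 - 1) = (-1)·(282429536481 - 1)/(2) = -141214768240.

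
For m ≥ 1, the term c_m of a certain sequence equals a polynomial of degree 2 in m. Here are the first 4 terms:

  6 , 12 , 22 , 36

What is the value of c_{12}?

292

1st diffs: 6, 10, 14.
2nd diffs: 4, 4 (constant).
Newton forward-difference form: c_m = 6 + 6·C(m-1,1) + 4·C(m-1,2).
At m = 12: m-1 = 11, so c_{12} = 6 + 66 + 220 = 292.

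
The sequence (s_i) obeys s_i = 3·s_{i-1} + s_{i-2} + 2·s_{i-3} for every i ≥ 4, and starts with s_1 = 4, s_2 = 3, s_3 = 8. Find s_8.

4885

Step forward from the initial values:
s_4 = 35, s_5 = 119, s_6 = 408, s_7 = 1413, s_8 = 4885.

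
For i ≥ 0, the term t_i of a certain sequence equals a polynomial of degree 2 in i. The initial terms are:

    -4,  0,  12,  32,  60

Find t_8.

252

1st diffs: 4, 12, 20, 28.
2nd diffs: 8, 8, 8 (constant).
Newton forward-difference form: t_i = -4 + 4·C(i,1) + 8·C(i,2).
At i = 8: i = 8, so t_8 = -4 + 32 + 224 = 252.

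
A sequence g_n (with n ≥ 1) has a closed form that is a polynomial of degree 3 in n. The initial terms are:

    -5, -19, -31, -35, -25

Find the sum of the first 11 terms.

1485

1st diffs: -14, -12, -4, 10.
2nd diffs: 2, 8, 14.
3rd diffs: 6, 6 (constant).
So g_n = n^3 - 5n^2 - 6n + 5.
Continuing: …, 5, 61, 149, 275, …, g_{11} = 665.
Summing n = 1..11 (11 terms) gives 1485.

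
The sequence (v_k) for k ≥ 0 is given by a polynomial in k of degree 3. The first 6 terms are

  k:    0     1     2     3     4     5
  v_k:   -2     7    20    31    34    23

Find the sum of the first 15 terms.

-5455

1st diffs: 9, 13, 11, 3, -11.
2nd diffs: 4, -2, -8, -14.
3rd diffs: -6, -6, -6 (constant).
Newton forward-difference form: v_k = -2 + 9·C(k,1) + 4·C(k,2) + (-6)·C(k,3).
Continuing: …, -8, -65, -154, -281, …, v_{14} = -1696.
Summing k = 0..14 (15 terms) gives -5455.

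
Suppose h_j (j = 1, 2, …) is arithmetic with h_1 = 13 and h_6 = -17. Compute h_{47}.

-263

Common difference d = (-17 - 13) / (6 - 1) = -6.
h_j = 13 + (j - 1)·(-6).
h_{47} = 13 + 46·(-6) = -263.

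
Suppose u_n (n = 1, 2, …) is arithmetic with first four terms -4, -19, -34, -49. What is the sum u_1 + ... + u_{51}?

-19329

Common difference d = -15.
u_n = -4 + (n - 1)·(-15).
u_{51} = -754; S = 51·(-4 + (-754))/2 = -19329.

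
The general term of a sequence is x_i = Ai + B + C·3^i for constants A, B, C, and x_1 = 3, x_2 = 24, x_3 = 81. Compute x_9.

59067

Plug in i = 1, 2, 3: A + B + 3C = 3; 2A + B + 9C = 24; 3A + B + 27C = 81.
Subtracting the first from the second: A + 6C = 21.
Subtracting the second from the third: A + 18C = 57.
Solving: C = 3, A = 3, then B = -9.
Hence x_9 = 3·9 + (-9) + 3·19683 = 59067.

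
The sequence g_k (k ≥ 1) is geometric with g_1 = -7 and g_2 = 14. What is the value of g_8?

Common ratio r = -2.
g_k = (-7)·(-2)^(k-1).
g_8 = (-7)·(-2)^7 = 896.

896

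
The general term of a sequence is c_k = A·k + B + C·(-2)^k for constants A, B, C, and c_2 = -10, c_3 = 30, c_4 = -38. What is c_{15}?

98358

Write the equations: 2A + B + 4C = -10; 3A + B - 8C = 30; 4A + B + 16C = -38.
Subtracting the first from the second: A - 12C = 40.
Subtracting the second from the third: A + 24C = -68.
Solving: C = -3, A = 4, then B = -6.
Hence c_{15} = 4·15 + (-6) + (-3)·(-32768) = 98358.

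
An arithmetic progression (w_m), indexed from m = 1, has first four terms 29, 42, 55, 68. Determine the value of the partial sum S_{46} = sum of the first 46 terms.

Common difference d = 13.
w_m = 29 + (m - 1)·13.
w_{46} = 614; S = 46·(29 + 614)/2 = 14789.

14789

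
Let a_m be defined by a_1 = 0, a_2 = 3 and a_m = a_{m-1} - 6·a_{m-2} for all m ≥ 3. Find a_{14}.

-127527

Applying the relation repeatedly:
a_3 = 3; a_4 = -15; a_5 = -33; …; a_{11} = 8607; a_{12} = 15177; a_{13} = -36465; a_{14} = -127527.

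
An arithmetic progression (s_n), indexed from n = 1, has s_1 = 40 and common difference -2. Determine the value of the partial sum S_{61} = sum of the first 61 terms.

s_n = 40 + (n - 1)·(-2).
s_{61} = -80; S = 61·(40 + (-80))/2 = -1220.

-1220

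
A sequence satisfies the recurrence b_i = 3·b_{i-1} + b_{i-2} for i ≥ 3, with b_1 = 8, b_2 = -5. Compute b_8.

-3065

b_3 = -7; b_4 = -26; b_5 = -85; b_6 = -281; b_7 = -928; b_8 = -3065.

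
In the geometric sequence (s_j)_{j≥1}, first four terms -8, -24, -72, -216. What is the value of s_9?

-52488

Common ratio r = 3.
s_j = (-8)·3^(j-1).
s_9 = (-8)·3^8 = -52488.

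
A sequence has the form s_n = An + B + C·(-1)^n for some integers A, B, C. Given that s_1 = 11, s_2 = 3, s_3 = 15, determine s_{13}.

Write the equations: A + B - C = 11; 2A + B + C = 3; 3A + B - C = 15.
Subtracting the first from the second: A + 2C = -8.
Subtracting the second from the third: A - 2C = 12.
Solving: C = -5, A = 2, then B = 4.
Hence s_{13} = 2·13 + 4 + (-5)·(-1) = 35.

35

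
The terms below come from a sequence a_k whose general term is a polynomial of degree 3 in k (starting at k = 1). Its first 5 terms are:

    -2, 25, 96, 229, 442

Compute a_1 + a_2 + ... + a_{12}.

20348

1st diffs: 27, 71, 133, 213.
2nd diffs: 44, 62, 80.
3rd diffs: 18, 18 (constant).
So a_k = 3k^3 + 4k^2 - 6k - 3.
Continuing: …, 753, 1180, 1741, 2454, …, a_{12} = 5685.
Summing k = 1..12 (12 terms) gives 20348.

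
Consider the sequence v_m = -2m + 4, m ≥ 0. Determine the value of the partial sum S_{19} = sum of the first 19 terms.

-266

Over m = 0..18: Σm = 171.
Total = (-2)·171 + (4)·19 = -266.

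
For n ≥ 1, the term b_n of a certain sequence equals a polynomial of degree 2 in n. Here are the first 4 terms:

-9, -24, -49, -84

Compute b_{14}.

1st diffs: -15, -25, -35.
2nd diffs: -10, -10 (constant).
Newton forward-difference form: b_n = -9 + (-15)·C(n-1,1) + (-10)·C(n-1,2).
At n = 14: n-1 = 13, so b_{14} = -9 - 195 - 780 = -984.

-984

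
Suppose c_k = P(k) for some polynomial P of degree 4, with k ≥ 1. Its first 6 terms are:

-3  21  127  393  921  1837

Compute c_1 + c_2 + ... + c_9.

20577

1st diffs: 24, 106, 266, 528, 916.
2nd diffs: 82, 160, 262, 388.
3rd diffs: 78, 102, 126.
4th diffs: 24, 24 (constant).
Newton forward-difference form: c_k = -3 + 24·C(k-1,1) + 82·C(k-1,2) + 78·C(k-1,3) + 24·C(k-1,4).
Continuing: 3291, 5457, 8533.
Summing k = 1..9 (9 terms) gives 20577.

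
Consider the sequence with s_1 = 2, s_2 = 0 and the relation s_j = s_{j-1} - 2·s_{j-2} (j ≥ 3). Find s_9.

Compute successive terms:
s_3 = -4; s_4 = -4; s_5 = 4; s_6 = 12; s_7 = 4; s_8 = -20; s_9 = -28.

-28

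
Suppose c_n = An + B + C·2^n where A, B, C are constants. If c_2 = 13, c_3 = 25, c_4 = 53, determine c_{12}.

16341

At n = 2, 3, 4: 2A + B + 4C = 13; 3A + B + 8C = 25; 4A + B + 16C = 53.
Subtracting the first from the second: A + 4C = 12.
Subtracting the second from the third: A + 8C = 28.
Solving: C = 4, A = -4, then B = 5.
Hence c_{12} = -4·12 + 5 + 4·4096 = 16341.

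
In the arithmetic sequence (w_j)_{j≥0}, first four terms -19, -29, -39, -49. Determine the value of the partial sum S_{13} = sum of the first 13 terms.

-1027

Common difference d = -10.
w_j = -19 + (j - 0)·(-10).
w_{12} = -139; S = 13·(-19 + (-139))/2 = -1027.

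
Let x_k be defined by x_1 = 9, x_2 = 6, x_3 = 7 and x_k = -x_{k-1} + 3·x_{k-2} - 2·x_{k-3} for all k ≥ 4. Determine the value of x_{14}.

-73986

Step forward from the initial values:
x_4 = -7  x_5 = 16  x_6 = -51  …  x_{11} = 4672  x_{12} = -11727  x_{13} = 29461  x_{14} = -73986.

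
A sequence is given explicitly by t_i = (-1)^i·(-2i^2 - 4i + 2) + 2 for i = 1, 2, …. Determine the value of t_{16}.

(-1)^16 = 1; -2i^2 - 4i + 2 at i=16 is -574; so t_{16} = -572.

-572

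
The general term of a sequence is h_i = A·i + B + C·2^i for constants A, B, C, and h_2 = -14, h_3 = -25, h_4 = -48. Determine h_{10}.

Plug in i = 2, 3, 4: 2A + B + 4C = -14; 3A + B + 8C = -25; 4A + B + 16C = -48.
Subtracting the first from the second: A + 4C = -11.
Subtracting the second from the third: A + 8C = -23.
Solving: C = -3, A = 1, then B = -4.
Hence h_{10} = 1·10 + (-4) + (-3)·1024 = -3066.

-3066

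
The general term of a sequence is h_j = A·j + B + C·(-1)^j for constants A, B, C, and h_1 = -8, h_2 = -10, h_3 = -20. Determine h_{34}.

Plug in j = 1, 2, 3: A + B - C = -8; 2A + B + C = -10; 3A + B - C = -20.
Subtracting the first from the second: A + 2C = -2.
Subtracting the second from the third: A - 2C = -10.
Solving: C = 2, A = -6, then B = 0.
So h_j = -6·j + 0 + 2·(-1)^j; at j=34 this is -202.

-202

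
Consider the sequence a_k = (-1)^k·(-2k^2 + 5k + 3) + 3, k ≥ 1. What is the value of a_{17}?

493

(-1)^17 = -1; -2k^2 + 5k + 3 at k=17 is -490; so a_{17} = 493.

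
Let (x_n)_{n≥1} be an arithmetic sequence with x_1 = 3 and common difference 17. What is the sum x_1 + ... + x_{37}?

11433

x_n = 3 + (n - 1)·17.
x_{37} = 615; S = 37·(3 + 615)/2 = 11433.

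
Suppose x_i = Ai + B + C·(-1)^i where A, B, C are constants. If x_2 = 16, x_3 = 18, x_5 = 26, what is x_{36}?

152

Write the equations: 2A + B + C = 16; 3A + B - C = 18; 5A + B - C = 26.
Subtracting the first from the second: A - 2C = 2.
Subtracting the second from the third: 2A = 8.
Solving: C = 1, A = 4, then B = 7.
Hence x_{36} = 4·36 + 7 + 1·1 = 152.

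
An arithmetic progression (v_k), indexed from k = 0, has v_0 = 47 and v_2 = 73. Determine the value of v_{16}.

Common difference d = (73 - 47) / (2 - 0) = 13.
v_k = 47 + (k - 0)·13.
v_{16} = 47 + 16·13 = 255.

255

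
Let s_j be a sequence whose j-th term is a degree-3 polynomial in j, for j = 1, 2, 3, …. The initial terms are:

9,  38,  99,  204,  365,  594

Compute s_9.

1st diffs: 29, 61, 105, 161, 229.
2nd diffs: 32, 44, 56, 68.
3rd diffs: 12, 12, 12 (constant).
Newton forward-difference form: s_j = 9 + 29·C(j-1,1) + 32·C(j-1,2) + 12·C(j-1,3).
At j = 9: j-1 = 8, so s_9 = 9 + 232 + 896 + 672 = 1809.

1809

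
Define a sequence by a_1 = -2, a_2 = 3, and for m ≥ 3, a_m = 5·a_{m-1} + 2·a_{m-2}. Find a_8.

50709

Applying the relation repeatedly:
a_3 = 11  a_4 = 61  a_5 = 327  a_6 = 1757  a_7 = 9439  a_8 = 50709.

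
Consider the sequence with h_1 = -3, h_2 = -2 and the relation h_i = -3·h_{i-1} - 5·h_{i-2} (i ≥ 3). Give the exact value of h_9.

-771

Step forward from the initial values:
h_3 = 21;  h_4 = -53;  h_5 = 54;  h_6 = 103;  h_7 = -579;  h_8 = 1222;  h_9 = -771.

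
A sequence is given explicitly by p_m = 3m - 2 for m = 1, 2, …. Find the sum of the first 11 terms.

Over m = 1..11: Σm = 66.
Total = (3)·66 + (-2)·11 = 176.

176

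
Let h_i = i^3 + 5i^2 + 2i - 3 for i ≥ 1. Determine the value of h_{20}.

10037

h_{20} = 1·20^3 + 5·20^2 + 2·20 - 3 = 10037.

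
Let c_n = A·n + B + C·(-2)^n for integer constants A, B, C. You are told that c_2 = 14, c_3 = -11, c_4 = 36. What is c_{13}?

The three given values yield: 2A + B + 4C = 14; 3A + B - 8C = -11; 4A + B + 16C = 36.
Subtracting the first from the second: A - 12C = -25.
Subtracting the second from the third: A + 24C = 47.
Solving: C = 2, A = -1, then B = 8.
Therefore c_{13} = -13 + 8 + 2·(-8192) = -16389.

-16389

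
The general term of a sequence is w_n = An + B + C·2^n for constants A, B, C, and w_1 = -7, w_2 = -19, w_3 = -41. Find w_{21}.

At n = 1, 2, 3: A + B + 2C = -7; 2A + B + 4C = -19; 3A + B + 8C = -41.
Subtracting the first from the second: A + 2C = -12.
Subtracting the second from the third: A + 4C = -22.
Solving: C = -5, A = -2, then B = 5.
So w_n = -2·n + 5 + (-5)·2^n; at n=21 this is -10485797.

-10485797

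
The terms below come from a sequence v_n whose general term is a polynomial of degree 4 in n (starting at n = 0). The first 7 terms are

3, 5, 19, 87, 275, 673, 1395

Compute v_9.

1st diffs: 2, 14, 68, 188, 398, 722.
2nd diffs: 12, 54, 120, 210, 324.
3rd diffs: 42, 66, 90, 114.
4th diffs: 24, 24, 24 (constant).
So v_n = n^4 + n^3 - 4n^2 + 4n + 3.
Evaluating at n = 9 gives v_9 = 7005.

7005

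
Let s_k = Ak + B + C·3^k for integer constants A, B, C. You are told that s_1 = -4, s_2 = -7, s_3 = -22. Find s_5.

The three given values yield: A + B + 3C = -4; 2A + B + 9C = -7; 3A + B + 27C = -22.
Subtracting the first from the second: A + 6C = -3.
Subtracting the second from the third: A + 18C = -15.
Solving: C = -1, A = 3, then B = -4.
Hence s_5 = 3·5 + (-4) + (-1)·243 = -232.

-232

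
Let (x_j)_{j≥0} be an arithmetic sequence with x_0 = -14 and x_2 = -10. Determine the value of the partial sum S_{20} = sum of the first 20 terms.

Common difference d = (-10 - (-14)) / (2 - 0) = 2.
x_j = -14 + (j - 0)·2.
x_{19} = 24; S = 20·(-14 + 24)/2 = 100.

100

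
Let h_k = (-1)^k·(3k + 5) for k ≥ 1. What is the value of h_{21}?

-68

(-1)^21 = -1; 3k + 5 at k=21 is 68; so h_{21} = -68.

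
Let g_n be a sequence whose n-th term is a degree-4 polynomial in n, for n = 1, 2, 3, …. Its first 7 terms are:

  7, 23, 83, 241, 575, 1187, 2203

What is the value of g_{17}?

1st diffs: 16, 60, 158, 334, 612, 1016.
2nd diffs: 44, 98, 176, 278, 404.
3rd diffs: 54, 78, 102, 126.
4th diffs: 24, 24, 24 (constant).
Newton forward-difference form: g_n = 7 + 16·C(n-1,1) + 44·C(n-1,2) + 54·C(n-1,3) + 24·C(n-1,4).
At n = 17: n-1 = 16, so g_{17} = 7 + 256 + 5280 + 30240 + 43680 = 79463.

79463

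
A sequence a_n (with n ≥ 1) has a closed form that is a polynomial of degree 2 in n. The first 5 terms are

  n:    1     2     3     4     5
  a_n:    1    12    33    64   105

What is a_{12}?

1st diffs: 11, 21, 31, 41.
2nd diffs: 10, 10, 10 (constant).
Newton forward-difference form: a_n = 1 + 11·C(n-1,1) + 10·C(n-1,2).
At n = 12: n-1 = 11, so a_{12} = 1 + 121 + 550 = 672.

672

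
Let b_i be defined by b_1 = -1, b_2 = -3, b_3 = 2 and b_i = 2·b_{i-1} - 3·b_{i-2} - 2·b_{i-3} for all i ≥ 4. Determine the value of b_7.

-98

Applying the relation repeatedly:
b_4 = 15, b_5 = 30, b_6 = 11, b_7 = -98.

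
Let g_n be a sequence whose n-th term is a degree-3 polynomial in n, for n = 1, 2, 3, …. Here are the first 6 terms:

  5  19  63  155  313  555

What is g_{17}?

1st diffs: 14, 44, 92, 158, 242.
2nd diffs: 30, 48, 66, 84.
3rd diffs: 18, 18, 18 (constant).
Newton forward-difference form: g_n = 5 + 14·C(n-1,1) + 30·C(n-1,2) + 18·C(n-1,3).
At n = 17: n-1 = 16, so g_{17} = 5 + 224 + 3600 + 10080 = 13909.

13909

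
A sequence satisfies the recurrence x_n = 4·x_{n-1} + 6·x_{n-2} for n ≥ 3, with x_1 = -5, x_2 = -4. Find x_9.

x_3 = -46;  x_4 = -208;  x_5 = -1108;  x_6 = -5680;  x_7 = -29368;  x_8 = -151552;  x_9 = -782416.

-782416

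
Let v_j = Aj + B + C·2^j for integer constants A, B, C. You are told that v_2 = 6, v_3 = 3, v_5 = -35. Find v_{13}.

The three given values yield: 2A + B + 4C = 6; 3A + B + 8C = 3; 5A + B + 32C = -35.
Subtracting the first from the second: A + 4C = -3.
Subtracting the second from the third: 2A + 24C = -38.
Solving: C = -2, A = 5, then B = 4.
Hence v_{13} = 5·13 + 4 + (-2)·8192 = -16315.

-16315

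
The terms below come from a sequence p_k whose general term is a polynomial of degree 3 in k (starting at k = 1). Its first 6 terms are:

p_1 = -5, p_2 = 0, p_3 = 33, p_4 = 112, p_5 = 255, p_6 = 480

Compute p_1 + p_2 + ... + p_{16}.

1st diffs: 5, 33, 79, 143, 225.
2nd diffs: 28, 46, 64, 82.
3rd diffs: 18, 18, 18 (constant).
Newton forward-difference form: p_k = -5 + 5·C(k-1,1) + 28·C(k-1,2) + 18·C(k-1,3).
Continuing: …, 805, 1248, 1827, 2560, …, p_{16} = 11200.
Summing k = 1..16 (16 terms) gives 48960.

48960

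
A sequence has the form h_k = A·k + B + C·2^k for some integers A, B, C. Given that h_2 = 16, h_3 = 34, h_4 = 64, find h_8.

808

Write the equations: 2A + B + 4C = 16; 3A + B + 8C = 34; 4A + B + 16C = 64.
Subtracting the first from the second: A + 4C = 18.
Subtracting the second from the third: A + 8C = 30.
Solving: C = 3, A = 6, then B = -8.
Therefore h_8 = 48 + (-8) + 3·256 = 808.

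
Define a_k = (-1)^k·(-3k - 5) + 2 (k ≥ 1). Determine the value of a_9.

34

(-1)^9 = -1; -3k - 5 at k=9 is -32; so a_9 = 34.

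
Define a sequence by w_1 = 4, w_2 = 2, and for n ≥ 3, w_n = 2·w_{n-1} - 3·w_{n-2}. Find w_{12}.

Iterate the recurrence:
w_3 = -8  w_4 = -22  w_5 = -20  w_6 = 26  w_7 = 112  w_8 = 146  w_9 = -44  w_{10} = -526  w_{11} = -920  w_{12} = -262.

-262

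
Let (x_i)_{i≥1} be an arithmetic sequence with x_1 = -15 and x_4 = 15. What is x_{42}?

395

Common difference d = (15 - (-15)) / (4 - 1) = 10.
x_i = -15 + (i - 1)·10.
x_{42} = -15 + 41·10 = 395.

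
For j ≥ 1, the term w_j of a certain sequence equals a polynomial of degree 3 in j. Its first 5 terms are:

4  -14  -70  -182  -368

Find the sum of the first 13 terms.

-25090

1st diffs: -18, -56, -112, -186.
2nd diffs: -38, -56, -74.
3rd diffs: -18, -18 (constant).
Newton forward-difference form: w_j = 4 + (-18)·C(j-1,1) + (-38)·C(j-1,2) + (-18)·C(j-1,3).
Continuing: …, -646, -1034, -1550, -2212, …, w_{13} = -6680.
Summing j = 1..13 (13 terms) gives -25090.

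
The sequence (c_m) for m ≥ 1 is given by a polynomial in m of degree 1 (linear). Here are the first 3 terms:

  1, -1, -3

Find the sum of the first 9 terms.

-63

1st diffs: -2, -2 (constant).
So c_m = -2m + 3.
Continuing: …, -5, -7, -9, -11, …, c_9 = -15.
Summing m = 1..9 (9 terms) gives -63.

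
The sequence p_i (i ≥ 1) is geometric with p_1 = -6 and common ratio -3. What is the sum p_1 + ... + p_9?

p_i = (-6)·(-3)^(i-1).
S = (-6)·((-3)^9 - 1)/(-3 - 1) = (-6)·(-19683 - 1)/(-4) = -29526.

-29526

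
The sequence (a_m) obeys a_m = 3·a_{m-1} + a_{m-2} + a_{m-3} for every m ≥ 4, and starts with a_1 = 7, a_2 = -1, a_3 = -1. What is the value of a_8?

267

Applying the relation repeatedly:
a_4 = 3, a_5 = 7, a_6 = 23, a_7 = 79, a_8 = 267.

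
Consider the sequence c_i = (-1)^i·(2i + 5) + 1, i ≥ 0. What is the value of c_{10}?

(-1)^10 = 1; 2i + 5 at i=10 is 25; so c_{10} = 26.

26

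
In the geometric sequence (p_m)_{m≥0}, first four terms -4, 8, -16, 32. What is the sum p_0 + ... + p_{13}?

Common ratio r = -2.
p_m = (-4)·(-2)^(m-0).
S = (-4)·((-2)^14 - 1)/(-2 - 1) = (-4)·(16384 - 1)/(-3) = 21844.

21844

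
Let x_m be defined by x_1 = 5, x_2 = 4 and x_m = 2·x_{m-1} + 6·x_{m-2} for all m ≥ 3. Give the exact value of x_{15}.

Iterate the recurrence:
x_3 = 38;  x_4 = 100;  x_5 = 428;  …;  x_{12} = 3494464;  x_{13} = 12743360;  x_{14} = 46453504;  x_{15} = 169367168.

169367168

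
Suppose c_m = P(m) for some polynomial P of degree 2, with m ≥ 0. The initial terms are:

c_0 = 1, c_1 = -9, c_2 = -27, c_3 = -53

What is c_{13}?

1st diffs: -10, -18, -26.
2nd diffs: -8, -8 (constant).
So c_m = -4m^2 - 6m + 1.
Evaluating at m = 13 gives c_{13} = -753.

-753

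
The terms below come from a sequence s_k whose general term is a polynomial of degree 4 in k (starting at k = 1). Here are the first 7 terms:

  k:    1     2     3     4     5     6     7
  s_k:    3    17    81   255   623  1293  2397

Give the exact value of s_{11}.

14633

1st diffs: 14, 64, 174, 368, 670, 1104.
2nd diffs: 50, 110, 194, 302, 434.
3rd diffs: 60, 84, 108, 132.
4th diffs: 24, 24, 24 (constant).
Newton forward-difference form: s_k = 3 + 14·C(k-1,1) + 50·C(k-1,2) + 60·C(k-1,3) + 24·C(k-1,4).
At k = 11: k-1 = 10, so s_{11} = 3 + 140 + 2250 + 7200 + 5040 = 14633.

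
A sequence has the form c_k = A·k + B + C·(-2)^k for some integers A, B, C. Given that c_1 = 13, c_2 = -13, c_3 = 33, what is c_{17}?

Write the equations: A + B - 2C = 13; 2A + B + 4C = -13; 3A + B - 8C = 33.
Subtracting the first from the second: A + 6C = -26.
Subtracting the second from the third: A - 12C = 46.
Solving: C = -4, A = -2, then B = 7.
Hence c_{17} = -2·17 + 7 + (-4)·(-131072) = 524261.

524261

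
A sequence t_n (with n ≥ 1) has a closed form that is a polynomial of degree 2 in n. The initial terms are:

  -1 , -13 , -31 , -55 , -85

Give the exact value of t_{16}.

-811

1st diffs: -12, -18, -24, -30.
2nd diffs: -6, -6, -6 (constant).
Newton forward-difference form: t_n = -1 + (-12)·C(n-1,1) + (-6)·C(n-1,2).
At n = 16: n-1 = 15, so t_{16} = -1 - 180 - 630 = -811.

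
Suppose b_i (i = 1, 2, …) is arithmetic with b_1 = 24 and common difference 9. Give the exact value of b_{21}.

b_i = 24 + (i - 1)·9.
b_{21} = 24 + 20·9 = 204.

204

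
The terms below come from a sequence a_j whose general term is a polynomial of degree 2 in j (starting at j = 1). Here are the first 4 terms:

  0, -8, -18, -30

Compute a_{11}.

-170

1st diffs: -8, -10, -12.
2nd diffs: -2, -2 (constant).
Newton forward-difference form: a_j = (-8)·C(j-1,1) + (-2)·C(j-1,2).
At j = 11: j-1 = 10, so a_{11} = -80 - 90 = -170.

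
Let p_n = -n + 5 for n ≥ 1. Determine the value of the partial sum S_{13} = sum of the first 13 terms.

Over n = 1..13: Σn = 91.
Total = (-1)·91 + (5)·13 = -26.

-26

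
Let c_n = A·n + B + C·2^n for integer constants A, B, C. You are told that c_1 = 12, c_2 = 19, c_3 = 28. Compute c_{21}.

2097262

At n = 1, 2, 3: A + B + 2C = 12; 2A + B + 4C = 19; 3A + B + 8C = 28.
Subtracting the first from the second: A + 2C = 7.
Subtracting the second from the third: A + 4C = 9.
Solving: C = 1, A = 5, then B = 5.
So c_n = 5·n + 5 + 1·2^n; at n=21 this is 2097262.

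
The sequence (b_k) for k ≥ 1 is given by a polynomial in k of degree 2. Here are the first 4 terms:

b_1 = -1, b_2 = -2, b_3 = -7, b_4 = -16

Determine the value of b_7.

1st diffs: -1, -5, -9.
2nd diffs: -4, -4 (constant).
So b_k = -2k^2 + 5k - 4.
Evaluating at k = 7 gives b_7 = -67.

-67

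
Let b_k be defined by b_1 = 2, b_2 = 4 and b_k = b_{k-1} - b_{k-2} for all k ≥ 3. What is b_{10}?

-2

Applying the relation repeatedly:
b_3 = 2, b_4 = -2, b_5 = -4, b_6 = -2, b_7 = 2, b_8 = 4, b_9 = 2, b_{10} = -2.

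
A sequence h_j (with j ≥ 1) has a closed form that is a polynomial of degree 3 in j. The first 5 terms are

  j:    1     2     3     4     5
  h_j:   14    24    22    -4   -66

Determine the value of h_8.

-588

1st diffs: 10, -2, -26, -62.
2nd diffs: -12, -24, -36.
3rd diffs: -12, -12 (constant).
So h_j = -2j^3 + 6j^2 + 6j + 4.
Evaluating at j = 8 gives h_8 = -588.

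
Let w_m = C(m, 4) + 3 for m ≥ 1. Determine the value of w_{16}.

C(16, 4) = 1820, so w_{16} = 1823.

1823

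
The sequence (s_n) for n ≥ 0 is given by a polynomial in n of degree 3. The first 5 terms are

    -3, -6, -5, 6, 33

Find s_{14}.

1st diffs: -3, 1, 11, 27.
2nd diffs: 4, 10, 16.
3rd diffs: 6, 6 (constant).
So s_n = n^3 - n^2 - 3n - 3.
Evaluating at n = 14 gives s_{14} = 2503.

2503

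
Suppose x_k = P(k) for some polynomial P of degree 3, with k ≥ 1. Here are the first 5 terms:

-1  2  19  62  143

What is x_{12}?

1st diffs: 3, 17, 43, 81.
2nd diffs: 14, 26, 38.
3rd diffs: 12, 12 (constant).
So x_k = 2k^3 - 5k^2 + 4k - 2.
Evaluating at k = 12 gives x_{12} = 2782.

2782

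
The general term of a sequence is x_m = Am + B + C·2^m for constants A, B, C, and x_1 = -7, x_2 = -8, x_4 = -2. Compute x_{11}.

2009

At m = 1, 2, 4: A + B + 2C = -7; 2A + B + 4C = -8; 4A + B + 16C = -2.
Subtracting the first from the second: A + 2C = -1.
Subtracting the second from the third: 2A + 12C = 6.
Solving: C = 1, A = -3, then B = -6.
So x_m = -3·m + (-6) + 1·2^m; at m=11 this is 2009.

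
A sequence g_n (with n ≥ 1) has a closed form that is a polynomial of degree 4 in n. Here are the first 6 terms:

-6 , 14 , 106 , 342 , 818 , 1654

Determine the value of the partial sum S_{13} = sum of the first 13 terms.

1st diffs: 20, 92, 236, 476, 836.
2nd diffs: 72, 144, 240, 360.
3rd diffs: 72, 96, 120.
4th diffs: 24, 24 (constant).
So g_n = n^4 + 2n^3 - n^2 - 6n - 2.
Continuing: …, 2994, 5006, 7882, 11838, …, g_{13} = 32706.
Summing n = 1..13 (13 terms) gives 104442.

104442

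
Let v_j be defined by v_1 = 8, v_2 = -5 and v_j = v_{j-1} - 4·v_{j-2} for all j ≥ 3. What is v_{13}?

-30493

Compute successive terms:
v_3 = -37  v_4 = -17  v_5 = 131  …  v_{10} = 4663  v_{11} = 3947  v_{12} = -14705  v_{13} = -30493.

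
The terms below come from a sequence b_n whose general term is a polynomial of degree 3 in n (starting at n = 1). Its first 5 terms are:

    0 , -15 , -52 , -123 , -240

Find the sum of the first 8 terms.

-2492

1st diffs: -15, -37, -71, -117.
2nd diffs: -22, -34, -46.
3rd diffs: -12, -12 (constant).
Newton forward-difference form: b_n = (-15)·C(n-1,1) + (-22)·C(n-1,2) + (-12)·C(n-1,3).
Continuing: -415, -660, -987.
Summing n = 1..8 (8 terms) gives -2492.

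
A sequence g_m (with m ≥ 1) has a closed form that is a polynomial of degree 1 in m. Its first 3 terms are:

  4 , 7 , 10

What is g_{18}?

55

1st diffs: 3, 3 (constant).
So g_m = 3m + 1.
Evaluating at m = 18 gives g_{18} = 55.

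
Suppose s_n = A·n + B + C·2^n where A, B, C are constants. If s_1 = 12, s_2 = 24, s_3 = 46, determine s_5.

170

The three given values yield: A + B + 2C = 12; 2A + B + 4C = 24; 3A + B + 8C = 46.
Subtracting the first from the second: A + 2C = 12.
Subtracting the second from the third: A + 4C = 22.
Solving: C = 5, A = 2, then B = 0.
Hence s_5 = 2·5 + 0 + 5·32 = 170.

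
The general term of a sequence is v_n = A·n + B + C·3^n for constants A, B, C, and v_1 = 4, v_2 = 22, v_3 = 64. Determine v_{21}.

Write the equations: A + B + 3C = 4; 2A + B + 9C = 22; 3A + B + 27C = 64.
Subtracting the first from the second: A + 6C = 18.
Subtracting the second from the third: A + 18C = 42.
Solving: C = 2, A = 6, then B = -8.
So v_n = 6·n + (-8) + 2·3^n; at n=21 this is 20920706524.

20920706524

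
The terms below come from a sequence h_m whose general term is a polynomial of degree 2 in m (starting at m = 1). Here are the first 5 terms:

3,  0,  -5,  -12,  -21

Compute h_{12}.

-140

1st diffs: -3, -5, -7, -9.
2nd diffs: -2, -2, -2 (constant).
So h_m = -m^2 + 4.
Evaluating at m = 12 gives h_{12} = -140.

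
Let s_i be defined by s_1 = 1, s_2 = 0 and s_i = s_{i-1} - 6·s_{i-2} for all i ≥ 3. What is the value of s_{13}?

-30354

Step forward from the initial values:
s_3 = -6  s_4 = -6  s_5 = 30  …  s_{10} = 3234  s_{11} = 2190  s_{12} = -17214  s_{13} = -30354.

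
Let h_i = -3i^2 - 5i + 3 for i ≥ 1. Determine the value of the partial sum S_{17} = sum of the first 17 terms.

-6069

Over i = 1..17: Σi = 153, Σi² = 1785.
Total = (-3)·1785 + (-5)·153 + (3)·17 = -6069.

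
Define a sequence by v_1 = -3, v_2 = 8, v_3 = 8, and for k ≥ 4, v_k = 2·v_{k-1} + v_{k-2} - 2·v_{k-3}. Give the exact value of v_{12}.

v_4 = 30;  v_5 = 52;  v_6 = 118;  v_7 = 228;  v_8 = 470;  v_9 = 932;  v_{10} = 1878;  v_{11} = 3748;  v_{12} = 7510.

7510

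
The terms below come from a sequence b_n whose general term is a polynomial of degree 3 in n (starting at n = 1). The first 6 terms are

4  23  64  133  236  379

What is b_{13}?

3004

1st diffs: 19, 41, 69, 103, 143.
2nd diffs: 22, 28, 34, 40.
3rd diffs: 6, 6, 6 (constant).
Newton forward-difference form: b_n = 4 + 19·C(n-1,1) + 22·C(n-1,2) + 6·C(n-1,3).
At n = 13: n-1 = 12, so b_{13} = 4 + 228 + 1452 + 1320 = 3004.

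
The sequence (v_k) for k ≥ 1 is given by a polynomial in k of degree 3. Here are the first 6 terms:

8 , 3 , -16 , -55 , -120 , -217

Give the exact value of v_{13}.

1st diffs: -5, -19, -39, -65, -97.
2nd diffs: -14, -20, -26, -32.
3rd diffs: -6, -6, -6 (constant).
Newton forward-difference form: v_k = 8 + (-5)·C(k-1,1) + (-14)·C(k-1,2) + (-6)·C(k-1,3).
At k = 13: k-1 = 12, so v_{13} = 8 - 60 - 924 - 1320 = -2296.

-2296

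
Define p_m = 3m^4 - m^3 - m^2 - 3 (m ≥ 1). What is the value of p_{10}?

p_{10} = 3·10^4 - 1·10^3 - 1·10^2 - 3 = 28897.

28897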